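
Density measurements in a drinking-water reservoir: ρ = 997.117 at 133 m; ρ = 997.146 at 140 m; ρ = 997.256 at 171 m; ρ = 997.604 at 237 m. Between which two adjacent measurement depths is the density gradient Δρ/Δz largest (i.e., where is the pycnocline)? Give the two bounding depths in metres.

171–237 m

Compute the density gradient over each adjacent pair:
  133–140 m: Δρ/Δz = 0.029/7 = 4.1 × 10⁻³ kg m⁻⁴
  140–171 m: Δρ/Δz = 0.110/31 = 3.5 × 10⁻³ kg m⁻⁴
  171–237 m: Δρ/Δz = 0.348/66 = 5.3 × 10⁻³ kg m⁻⁴
The largest gradient is in the 171–237 m interval — the pycnocline.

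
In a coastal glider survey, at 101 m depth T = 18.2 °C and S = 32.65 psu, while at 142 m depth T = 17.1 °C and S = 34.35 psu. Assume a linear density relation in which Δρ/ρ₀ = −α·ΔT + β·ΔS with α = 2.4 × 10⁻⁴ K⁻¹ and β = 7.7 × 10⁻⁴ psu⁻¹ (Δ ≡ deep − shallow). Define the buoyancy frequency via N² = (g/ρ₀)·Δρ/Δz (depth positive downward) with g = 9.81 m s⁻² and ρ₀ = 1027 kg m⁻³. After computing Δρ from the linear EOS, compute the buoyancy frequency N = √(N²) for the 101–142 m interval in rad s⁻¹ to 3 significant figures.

ΔT = -1.1 K, ΔS = +1.70 psu (deep − shallow).
Δρ/ρ₀ = −αΔT + βΔS = 2.64 × 10⁻⁴ + 1.309 × 10⁻³ = 1.573 × 10⁻³, so Δρ ≈ 1.615 kg m⁻³.
N² = (g/ρ₀)·Δρ/Δz = g·(Δρ/ρ₀)/Δz = 9.81 × 1.573 × 10⁻³ / 41 = 3.7637 × 10⁻⁴ s⁻².
N = √(3.7637 × 10⁻⁴) = 0.019400 rad s⁻¹ ≈ 0.0194 rad s⁻¹.

0.0194 rad s⁻¹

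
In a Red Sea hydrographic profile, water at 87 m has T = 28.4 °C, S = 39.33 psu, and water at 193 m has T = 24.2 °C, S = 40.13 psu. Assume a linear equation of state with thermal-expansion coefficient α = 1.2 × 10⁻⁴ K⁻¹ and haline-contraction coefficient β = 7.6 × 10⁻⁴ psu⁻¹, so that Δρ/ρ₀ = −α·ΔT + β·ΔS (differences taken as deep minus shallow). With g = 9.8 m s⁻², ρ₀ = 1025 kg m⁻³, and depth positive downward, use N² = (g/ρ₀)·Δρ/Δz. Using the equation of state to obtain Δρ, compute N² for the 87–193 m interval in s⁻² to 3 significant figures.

1.03 × 10⁻⁴ s⁻²

ΔT = -4.2 K, ΔS = +0.80 psu (deep − shallow).
Δρ/ρ₀ = −αΔT + βΔS = 5.04 × 10⁻⁴ + 6.08 × 10⁻⁴ = 1.112 × 10⁻³, so Δρ ≈ 1.140 kg m⁻³.
N² = (g/ρ₀)·Δρ/Δz = g·(Δρ/ρ₀)/Δz = 9.8 × 1.112 × 10⁻³ / 106 = 1.0281 × 10⁻⁴ s⁻² ≈ 1.03 × 10⁻⁴ s⁻².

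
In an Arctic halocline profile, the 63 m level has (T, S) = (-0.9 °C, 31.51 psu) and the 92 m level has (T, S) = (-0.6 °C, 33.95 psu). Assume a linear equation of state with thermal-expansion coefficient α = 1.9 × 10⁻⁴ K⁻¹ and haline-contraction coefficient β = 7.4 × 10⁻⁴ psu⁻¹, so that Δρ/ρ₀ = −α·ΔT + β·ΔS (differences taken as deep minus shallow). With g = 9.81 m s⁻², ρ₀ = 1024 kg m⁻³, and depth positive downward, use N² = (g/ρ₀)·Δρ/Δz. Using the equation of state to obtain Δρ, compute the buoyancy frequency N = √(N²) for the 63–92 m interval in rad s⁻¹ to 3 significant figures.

0.0243 rad s⁻¹

ΔT = +0.3 K, ΔS = +2.44 psu (deep − shallow).
Δρ/ρ₀ = −αΔT + βΔS = -5.70 × 10⁻⁵ + 1.8056 × 10⁻³ = 1.7486 × 10⁻³, so Δρ ≈ 1.791 kg m⁻³.
N² = (g/ρ₀)·Δρ/Δz = g·(Δρ/ρ₀)/Δz = 9.81 × 1.7486 × 10⁻³ / 29 = 5.9151 × 10⁻⁴ s⁻².
N = √(5.9151 × 10⁻⁴) = 0.024321 rad s⁻¹ ≈ 0.0243 rad s⁻¹.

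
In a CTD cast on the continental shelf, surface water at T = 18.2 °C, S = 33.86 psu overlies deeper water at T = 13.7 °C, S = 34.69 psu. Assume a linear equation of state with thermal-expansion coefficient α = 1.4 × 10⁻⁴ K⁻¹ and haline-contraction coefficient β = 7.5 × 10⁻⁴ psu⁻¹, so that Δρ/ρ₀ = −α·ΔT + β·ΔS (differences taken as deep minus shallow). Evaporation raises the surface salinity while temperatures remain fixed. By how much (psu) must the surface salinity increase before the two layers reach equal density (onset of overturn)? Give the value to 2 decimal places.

Neutral buoyancy requires −α(T_deep − T_surf) + β(S_deep − S_surf′) = 0.
S_surf′ = S_deep − (α/β)·ΔT = 34.69 − (1.4 × 10⁻⁴/7.5 × 10⁻⁴)·(-4.5) = 35.5300 psu.
Increase required: 35.5300 − 33.86 = 1.6700 psu.

1.67 psu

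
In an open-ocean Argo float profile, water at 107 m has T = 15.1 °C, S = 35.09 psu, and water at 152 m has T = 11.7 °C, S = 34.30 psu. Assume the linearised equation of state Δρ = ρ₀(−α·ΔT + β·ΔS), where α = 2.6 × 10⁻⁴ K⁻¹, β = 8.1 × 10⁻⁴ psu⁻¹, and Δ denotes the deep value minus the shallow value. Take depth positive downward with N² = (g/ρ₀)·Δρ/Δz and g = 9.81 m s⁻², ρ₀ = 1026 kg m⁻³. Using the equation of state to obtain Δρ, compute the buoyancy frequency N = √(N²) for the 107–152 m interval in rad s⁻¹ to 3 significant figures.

7.29 × 10⁻³ rad s⁻¹

ΔT = -3.4 K, ΔS = -0.79 psu (deep − shallow).
Δρ/ρ₀ = −αΔT + βΔS = 8.84 × 10⁻⁴ − 6.399 × 10⁻⁴ = 2.441 × 10⁻⁴, so Δρ ≈ 0.2504 kg m⁻³.
N² = (g/ρ₀)·Δρ/Δz = g·(Δρ/ρ₀)/Δz = 9.81 × 2.441 × 10⁻⁴ / 45 = 5.3214 × 10⁻⁵ s⁻².
N = √(5.3214 × 10⁻⁵) = 7.2948 × 10⁻³ rad s⁻¹ ≈ 7.29 × 10⁻³ rad s⁻¹.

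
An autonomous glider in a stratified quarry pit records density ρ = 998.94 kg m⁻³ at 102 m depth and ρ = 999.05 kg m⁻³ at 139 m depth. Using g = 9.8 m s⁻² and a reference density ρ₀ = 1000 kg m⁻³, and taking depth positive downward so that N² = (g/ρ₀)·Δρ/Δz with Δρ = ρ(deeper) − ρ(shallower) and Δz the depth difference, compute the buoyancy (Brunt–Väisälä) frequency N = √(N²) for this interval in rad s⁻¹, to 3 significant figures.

5.40 × 10⁻³ rad s⁻¹

Δρ = 999.05 − 998.94 = 0.11 kg m⁻³ over Δz = 139 − 102 = 37 m.
N² = (9.8/1000) × (0.11/37) = 2.9135 × 10⁻⁵ s⁻².
N = √(2.9135 × 10⁻⁵) = 5.3977 × 10⁻³ rad s⁻¹ ≈ 5.40 × 10⁻³ rad s⁻¹.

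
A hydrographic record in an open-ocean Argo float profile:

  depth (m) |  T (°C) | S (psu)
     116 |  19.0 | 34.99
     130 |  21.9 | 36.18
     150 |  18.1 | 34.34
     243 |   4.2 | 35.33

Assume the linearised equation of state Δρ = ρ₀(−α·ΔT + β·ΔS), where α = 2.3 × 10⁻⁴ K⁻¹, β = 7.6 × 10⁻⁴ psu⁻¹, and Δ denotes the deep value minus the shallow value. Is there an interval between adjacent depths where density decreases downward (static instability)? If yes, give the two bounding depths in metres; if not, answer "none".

Evaluate Δρ/ρ₀ = −αΔT + βΔS across each adjacent pair:
  116–130 m: −αΔT+βΔS = −(2.3 × 10⁻⁴)(+2.9)+(7.6 × 10⁻⁴)(+1.19) = 2.4 × 10⁻⁴ → stable
  130–150 m: −αΔT+βΔS = −(2.3 × 10⁻⁴)(-3.8)+(7.6 × 10⁻⁴)(-1.84) = -5.2 × 10⁻⁴ → UNSTABLE
  150–243 m: −αΔT+βΔS = −(2.3 × 10⁻⁴)(-13.9)+(7.6 × 10⁻⁴)(+0.99) = 3.9 × 10⁻³ → stable
The 130–150 m interval has Δρ < 0: lighter water underlies denser water.

130–150 m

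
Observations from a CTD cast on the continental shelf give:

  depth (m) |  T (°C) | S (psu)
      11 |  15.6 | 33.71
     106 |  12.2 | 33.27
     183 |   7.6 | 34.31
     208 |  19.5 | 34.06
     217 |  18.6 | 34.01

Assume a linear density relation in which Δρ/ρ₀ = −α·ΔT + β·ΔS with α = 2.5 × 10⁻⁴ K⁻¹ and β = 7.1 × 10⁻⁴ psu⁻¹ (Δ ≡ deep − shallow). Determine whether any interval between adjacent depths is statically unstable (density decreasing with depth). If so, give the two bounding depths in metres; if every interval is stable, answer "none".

Evaluate Δρ/ρ₀ = −αΔT + βΔS across each adjacent pair:
  11–106 m: −αΔT+βΔS = −(2.5 × 10⁻⁴)(-3.4)+(7.1 × 10⁻⁴)(-0.44) = 5.4 × 10⁻⁴ → stable
  106–183 m: −αΔT+βΔS = −(2.5 × 10⁻⁴)(-4.6)+(7.1 × 10⁻⁴)(+1.04) = 1.9 × 10⁻³ → stable
  183–208 m: −αΔT+βΔS = −(2.5 × 10⁻⁴)(+11.9)+(7.1 × 10⁻⁴)(-0.25) = -3.2 × 10⁻³ → UNSTABLE
  208–217 m: −αΔT+βΔS = −(2.5 × 10⁻⁴)(-0.9)+(7.1 × 10⁻⁴)(-0.05) = 1.9 × 10⁻⁴ → stable
The 183–208 m interval has Δρ < 0: lighter water underlies denser water.

183–208 m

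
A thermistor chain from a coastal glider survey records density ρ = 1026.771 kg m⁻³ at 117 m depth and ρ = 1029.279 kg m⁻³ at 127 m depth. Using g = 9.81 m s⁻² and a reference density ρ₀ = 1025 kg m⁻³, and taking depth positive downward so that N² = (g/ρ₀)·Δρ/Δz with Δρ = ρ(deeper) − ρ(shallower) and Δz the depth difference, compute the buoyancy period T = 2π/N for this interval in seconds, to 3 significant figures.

Δρ = 1029.279 − 1026.771 = 2.508 kg m⁻³ over Δz = 127 − 117 = 10 m.
N² = (9.81/1025) × (2.508/10) = 2.4003 × 10⁻³ s⁻².
N = √(2.4003 × 10⁻³) = 0.048993 rad s⁻¹, so T = 2π/N = 128.25 s ≈ 128 s.

128 s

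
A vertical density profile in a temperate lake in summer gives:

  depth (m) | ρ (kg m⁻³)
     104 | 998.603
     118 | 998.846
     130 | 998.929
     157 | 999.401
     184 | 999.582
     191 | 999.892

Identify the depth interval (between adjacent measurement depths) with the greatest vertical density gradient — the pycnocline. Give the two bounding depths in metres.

Compute the density gradient over each adjacent pair:
  104–118 m: Δρ/Δz = 0.243/14 = 0.017 kg m⁻⁴
  118–130 m: Δρ/Δz = 0.083/12 = 6.9 × 10⁻³ kg m⁻⁴
  130–157 m: Δρ/Δz = 0.472/27 = 0.017 kg m⁻⁴
  157–184 m: Δρ/Δz = 0.181/27 = 6.7 × 10⁻³ kg m⁻⁴
  184–191 m: Δρ/Δz = 0.310/7 = 0.044 kg m⁻⁴
The largest gradient is in the 184–191 m interval — the pycnocline.

184–191 m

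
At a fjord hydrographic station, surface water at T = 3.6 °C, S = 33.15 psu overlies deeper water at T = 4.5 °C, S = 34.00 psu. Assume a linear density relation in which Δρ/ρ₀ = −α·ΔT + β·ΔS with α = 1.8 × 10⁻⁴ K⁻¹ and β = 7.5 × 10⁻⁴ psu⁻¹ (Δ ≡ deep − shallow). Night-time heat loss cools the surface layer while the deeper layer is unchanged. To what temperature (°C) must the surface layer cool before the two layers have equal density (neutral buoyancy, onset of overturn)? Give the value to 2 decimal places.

Neutral buoyancy requires Δρ = 0, i.e. −α(T_deep − T_surf′) + β(S_deep − S_surf) = 0.
T_surf′ = T_deep − (β/α)·ΔS = 4.5 − (7.5 × 10⁻⁴/1.8 × 10⁻⁴)·(+0.85) = 0.9583 °C.
Cooling required: 3.6 − (0.9583) = 2.6417 °C.

0.96 °C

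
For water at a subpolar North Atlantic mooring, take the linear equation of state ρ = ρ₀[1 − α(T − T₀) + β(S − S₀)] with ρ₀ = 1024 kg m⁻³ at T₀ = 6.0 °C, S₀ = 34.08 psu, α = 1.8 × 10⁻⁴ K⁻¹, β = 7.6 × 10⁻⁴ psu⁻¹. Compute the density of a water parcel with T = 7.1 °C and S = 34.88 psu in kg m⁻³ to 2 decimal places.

1024.42 kg m⁻³

T − T₀ = +1.1 K, S − S₀ = +0.80 psu.
Bracket = 1 − α·(+1.1) + β·(+0.80) = 1 + (4.10 × 10⁻⁴) = 1.0004100.
ρ = 1024 × 1.0004100 = 1024.42 kg m⁻³.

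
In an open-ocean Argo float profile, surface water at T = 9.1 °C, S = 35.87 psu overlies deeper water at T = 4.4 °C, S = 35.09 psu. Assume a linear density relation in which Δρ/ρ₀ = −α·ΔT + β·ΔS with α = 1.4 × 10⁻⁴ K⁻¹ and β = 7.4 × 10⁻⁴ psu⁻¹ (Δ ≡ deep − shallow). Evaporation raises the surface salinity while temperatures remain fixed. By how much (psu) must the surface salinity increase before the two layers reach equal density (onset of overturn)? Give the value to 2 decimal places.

0.11 psu

Neutral buoyancy requires −α(T_deep − T_surf) + β(S_deep − S_surf′) = 0.
S_surf′ = S_deep − (α/β)·ΔT = 35.09 − (1.4 × 10⁻⁴/7.4 × 10⁻⁴)·(-4.7) = 35.9792 psu.
Increase required: 35.9792 − 35.87 = 0.1092 psu.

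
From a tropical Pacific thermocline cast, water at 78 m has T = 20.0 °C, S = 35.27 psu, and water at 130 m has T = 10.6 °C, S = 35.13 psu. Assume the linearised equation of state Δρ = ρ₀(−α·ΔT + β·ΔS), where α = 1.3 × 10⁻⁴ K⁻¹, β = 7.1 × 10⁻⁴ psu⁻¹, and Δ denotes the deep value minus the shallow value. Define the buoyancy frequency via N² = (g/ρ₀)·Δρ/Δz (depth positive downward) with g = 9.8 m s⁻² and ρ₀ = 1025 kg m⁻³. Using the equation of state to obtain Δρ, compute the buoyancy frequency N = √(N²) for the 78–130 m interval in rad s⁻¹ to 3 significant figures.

0.0145 rad s⁻¹

ΔT = -9.4 K, ΔS = -0.14 psu (deep − shallow).
Δρ/ρ₀ = −αΔT + βΔS = 1.222 × 10⁻³ − 9.94 × 10⁻⁵ = 1.1226 × 10⁻³, so Δρ ≈ 1.151 kg m⁻³.
N² = (g/ρ₀)·Δρ/Δz = g·(Δρ/ρ₀)/Δz = 9.8 × 1.1226 × 10⁻³ / 52 = 2.1157 × 10⁻⁴ s⁻².
N = √(2.1157 × 10⁻⁴) = 0.014545 rad s⁻¹ ≈ 0.0145 rad s⁻¹.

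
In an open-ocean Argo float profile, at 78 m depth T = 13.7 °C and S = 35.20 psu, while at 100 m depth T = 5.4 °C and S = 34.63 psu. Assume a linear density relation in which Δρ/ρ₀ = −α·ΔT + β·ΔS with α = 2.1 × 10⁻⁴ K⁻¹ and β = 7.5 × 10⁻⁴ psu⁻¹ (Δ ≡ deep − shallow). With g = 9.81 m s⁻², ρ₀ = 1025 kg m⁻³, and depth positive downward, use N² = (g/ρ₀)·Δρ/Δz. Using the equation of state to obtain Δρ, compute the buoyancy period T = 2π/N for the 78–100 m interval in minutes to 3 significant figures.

4.32 min

ΔT = -8.3 K, ΔS = -0.57 psu (deep − shallow).
Δρ/ρ₀ = −αΔT + βΔS = 1.743 × 10⁻³ − 4.275 × 10⁻⁴ = 1.3155 × 10⁻³, so Δρ ≈ 1.348 kg m⁻³.
N² = (g/ρ₀)·Δρ/Δz = g·(Δρ/ρ₀)/Δz = 9.81 × 1.3155 × 10⁻³ / 22 = 5.8659 × 10⁻⁴ s⁻².
N = √(5.8659 × 10⁻⁴) = 0.024220 rad s⁻¹ → T = 2π/N = 259.42 s = 4.3237 min ≈ 4.32 min.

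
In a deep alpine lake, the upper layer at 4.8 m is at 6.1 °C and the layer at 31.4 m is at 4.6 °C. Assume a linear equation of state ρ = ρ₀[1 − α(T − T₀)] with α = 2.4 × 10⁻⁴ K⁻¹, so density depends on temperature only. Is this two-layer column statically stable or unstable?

ΔT = 4.6 − 6.1 = -1.5 K, so Δρ/ρ₀ = −αΔT = 3.60 × 10⁻⁴.
Δρ/ρ₀ > 0, so Δρ > 0: deeper water is denser → statically stable.

stable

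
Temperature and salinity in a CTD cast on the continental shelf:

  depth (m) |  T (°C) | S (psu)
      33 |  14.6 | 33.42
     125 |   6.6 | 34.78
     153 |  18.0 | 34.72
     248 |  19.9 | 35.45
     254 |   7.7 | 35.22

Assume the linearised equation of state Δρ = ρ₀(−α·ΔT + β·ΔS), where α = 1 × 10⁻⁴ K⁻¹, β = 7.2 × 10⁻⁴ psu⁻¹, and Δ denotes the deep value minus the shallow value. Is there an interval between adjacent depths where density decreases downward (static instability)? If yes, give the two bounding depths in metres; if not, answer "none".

125–153 m

Evaluate Δρ/ρ₀ = −αΔT + βΔS across each adjacent pair:
  33–125 m: −αΔT+βΔS = −(1 × 10⁻⁴)(-8.0)+(7.2 × 10⁻⁴)(+1.36) = 1.8 × 10⁻³ → stable
  125–153 m: −αΔT+βΔS = −(1 × 10⁻⁴)(+11.4)+(7.2 × 10⁻⁴)(-0.06) = -1.2 × 10⁻³ → UNSTABLE
  153–248 m: −αΔT+βΔS = −(1 × 10⁻⁴)(+1.9)+(7.2 × 10⁻⁴)(+0.73) = 3.4 × 10⁻⁴ → stable
  248–254 m: −αΔT+βΔS = −(1 × 10⁻⁴)(-12.2)+(7.2 × 10⁻⁴)(-0.23) = 1.1 × 10⁻³ → stable
The 125–153 m interval has Δρ < 0: lighter water underlies denser water.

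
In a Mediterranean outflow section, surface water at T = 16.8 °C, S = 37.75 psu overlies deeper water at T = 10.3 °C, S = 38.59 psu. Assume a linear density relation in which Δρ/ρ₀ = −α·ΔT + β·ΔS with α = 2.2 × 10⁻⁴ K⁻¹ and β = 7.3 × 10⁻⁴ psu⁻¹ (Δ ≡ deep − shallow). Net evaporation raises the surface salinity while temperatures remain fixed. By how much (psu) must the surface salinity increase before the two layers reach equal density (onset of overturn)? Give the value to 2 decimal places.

2.80 psu

Neutral buoyancy requires −α(T_deep − T_surf) + β(S_deep − S_surf′) = 0.
S_surf′ = S_deep − (α/β)·ΔT = 38.59 − (2.2 × 10⁻⁴/7.3 × 10⁻⁴)·(-6.5) = 40.5489 psu.
Increase required: 40.5489 − 37.75 = 2.7989 psu.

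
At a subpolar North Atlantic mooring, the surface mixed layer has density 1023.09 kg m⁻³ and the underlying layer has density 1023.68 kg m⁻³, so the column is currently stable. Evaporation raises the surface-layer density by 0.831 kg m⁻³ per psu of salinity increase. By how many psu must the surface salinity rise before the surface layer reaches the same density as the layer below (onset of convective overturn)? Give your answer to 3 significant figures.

Density deficit of the surface layer: 1023.68 − 1023.09 = 0.59 kg m⁻³.
Required change = 0.59 / 0.831 = 0.710 psu.

0.710 psu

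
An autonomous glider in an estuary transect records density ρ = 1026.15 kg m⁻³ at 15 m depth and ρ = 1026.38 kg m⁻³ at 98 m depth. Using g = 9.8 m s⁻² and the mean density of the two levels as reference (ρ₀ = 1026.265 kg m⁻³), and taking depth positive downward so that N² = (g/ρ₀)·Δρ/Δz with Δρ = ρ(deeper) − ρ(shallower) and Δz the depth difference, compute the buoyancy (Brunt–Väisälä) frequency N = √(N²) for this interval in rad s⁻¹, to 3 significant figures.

5.14 × 10⁻³ rad s⁻¹

Δρ = 1026.38 − 1026.15 = 0.23 kg m⁻³ over Δz = 98 − 15 = 83 m.
N² = (9.8/1026.265) × (0.23/83) = 2.6462 × 10⁻⁵ s⁻².
N = √(2.6462 × 10⁻⁵) = 5.1441 × 10⁻³ rad s⁻¹ ≈ 5.14 × 10⁻³ rad s⁻¹.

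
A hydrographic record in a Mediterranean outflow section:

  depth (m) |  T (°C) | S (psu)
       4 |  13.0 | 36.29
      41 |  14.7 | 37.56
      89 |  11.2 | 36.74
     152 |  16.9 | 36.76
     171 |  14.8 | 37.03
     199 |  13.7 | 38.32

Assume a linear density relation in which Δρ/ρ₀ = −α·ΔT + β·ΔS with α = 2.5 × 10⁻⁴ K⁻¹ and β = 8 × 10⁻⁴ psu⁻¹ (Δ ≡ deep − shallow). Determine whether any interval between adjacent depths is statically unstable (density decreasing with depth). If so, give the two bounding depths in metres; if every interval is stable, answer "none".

Evaluate Δρ/ρ₀ = −αΔT + βΔS across each adjacent pair:
  4–41 m: −αΔT+βΔS = −(2.5 × 10⁻⁴)(+1.7)+(8 × 10⁻⁴)(+1.27) = 5.9 × 10⁻⁴ → stable
  41–89 m: −αΔT+βΔS = −(2.5 × 10⁻⁴)(-3.5)+(8 × 10⁻⁴)(-0.82) = 2.2 × 10⁻⁴ → stable
  89–152 m: −αΔT+βΔS = −(2.5 × 10⁻⁴)(+5.7)+(8 × 10⁻⁴)(+0.02) = -1.4 × 10⁻³ → UNSTABLE
  152–171 m: −αΔT+βΔS = −(2.5 × 10⁻⁴)(-2.1)+(8 × 10⁻⁴)(+0.27) = 7.4 × 10⁻⁴ → stable
  171–199 m: −αΔT+βΔS = −(2.5 × 10⁻⁴)(-1.1)+(8 × 10⁻⁴)(+1.29) = 1.3 × 10⁻³ → stable
The 89–152 m interval has Δρ < 0: lighter water underlies denser water.

89–152 m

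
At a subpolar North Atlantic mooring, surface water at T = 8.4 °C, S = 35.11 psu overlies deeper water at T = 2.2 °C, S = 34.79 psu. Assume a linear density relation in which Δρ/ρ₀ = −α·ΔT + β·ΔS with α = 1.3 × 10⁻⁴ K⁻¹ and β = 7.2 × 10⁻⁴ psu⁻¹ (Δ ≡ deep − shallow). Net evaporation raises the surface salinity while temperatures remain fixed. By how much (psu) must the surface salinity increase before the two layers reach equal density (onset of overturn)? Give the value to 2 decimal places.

0.80 psu

Neutral buoyancy requires −α(T_deep − T_surf) + β(S_deep − S_surf′) = 0.
S_surf′ = S_deep − (α/β)·ΔT = 34.79 − (1.3 × 10⁻⁴/7.2 × 10⁻⁴)·(-6.2) = 35.9094 psu.
Increase required: 35.9094 − 35.11 = 0.7994 psu.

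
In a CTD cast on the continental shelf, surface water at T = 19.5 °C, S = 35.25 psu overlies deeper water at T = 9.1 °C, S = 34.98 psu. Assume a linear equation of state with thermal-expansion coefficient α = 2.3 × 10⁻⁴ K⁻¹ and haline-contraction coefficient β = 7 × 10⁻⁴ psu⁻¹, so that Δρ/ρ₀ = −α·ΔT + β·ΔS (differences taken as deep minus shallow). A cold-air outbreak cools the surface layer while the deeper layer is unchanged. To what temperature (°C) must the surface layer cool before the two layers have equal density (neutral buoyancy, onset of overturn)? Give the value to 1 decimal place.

9.9 °C

Neutral buoyancy requires Δρ = 0, i.e. −α(T_deep − T_surf′) + β(S_deep − S_surf) = 0.
T_surf′ = T_deep − (β/α)·ΔS = 9.1 − (7 × 10⁻⁴/2.3 × 10⁻⁴)·(-0.27) = 9.922 °C.
Cooling required: 19.5 − (9.922) = 9.578 °C.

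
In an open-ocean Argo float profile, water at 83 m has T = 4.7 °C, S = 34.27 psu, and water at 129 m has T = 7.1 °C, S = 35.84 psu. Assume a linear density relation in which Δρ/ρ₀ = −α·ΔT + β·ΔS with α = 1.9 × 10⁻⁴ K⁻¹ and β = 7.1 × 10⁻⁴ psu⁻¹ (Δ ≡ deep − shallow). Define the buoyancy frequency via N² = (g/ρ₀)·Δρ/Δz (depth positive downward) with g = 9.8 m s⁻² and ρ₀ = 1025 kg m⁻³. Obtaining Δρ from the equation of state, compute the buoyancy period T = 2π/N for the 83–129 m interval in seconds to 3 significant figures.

ΔT = +2.4 K, ΔS = +1.57 psu (deep − shallow).
Δρ/ρ₀ = −αΔT + βΔS = -4.56 × 10⁻⁴ + 1.1147 × 10⁻³ = 6.587 × 10⁻⁴, so Δρ ≈ 0.6752 kg m⁻³.
N² = (g/ρ₀)·Δρ/Δz = g·(Δρ/ρ₀)/Δz = 9.8 × 6.587 × 10⁻⁴ / 46 = 1.4033 × 10⁻⁴ s⁻².
N = √(1.4033 × 10⁻⁴) = 0.011846 rad s⁻¹ → T = 2π/N = 530.41 s ≈ 530 s.

530 s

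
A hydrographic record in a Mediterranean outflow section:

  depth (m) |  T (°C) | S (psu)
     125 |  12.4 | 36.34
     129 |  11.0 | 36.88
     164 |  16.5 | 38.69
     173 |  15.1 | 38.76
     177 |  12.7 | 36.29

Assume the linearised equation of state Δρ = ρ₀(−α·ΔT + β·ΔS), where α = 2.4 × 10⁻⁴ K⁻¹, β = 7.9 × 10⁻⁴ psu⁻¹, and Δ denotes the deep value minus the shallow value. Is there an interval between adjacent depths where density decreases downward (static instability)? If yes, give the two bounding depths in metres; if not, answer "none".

Evaluate Δρ/ρ₀ = −αΔT + βΔS across each adjacent pair:
  125–129 m: −αΔT+βΔS = −(2.4 × 10⁻⁴)(-1.4)+(7.9 × 10⁻⁴)(+0.54) = 7.6 × 10⁻⁴ → stable
  129–164 m: −αΔT+βΔS = −(2.4 × 10⁻⁴)(+5.5)+(7.9 × 10⁻⁴)(+1.81) = 1.1 × 10⁻⁴ → stable
  164–173 m: −αΔT+βΔS = −(2.4 × 10⁻⁴)(-1.4)+(7.9 × 10⁻⁴)(+0.07) = 3.9 × 10⁻⁴ → stable
  173–177 m: −αΔT+βΔS = −(2.4 × 10⁻⁴)(-2.4)+(7.9 × 10⁻⁴)(-2.47) = -1.4 × 10⁻³ → UNSTABLE
The 173–177 m interval has Δρ < 0: lighter water underlies denser water.

173–177 m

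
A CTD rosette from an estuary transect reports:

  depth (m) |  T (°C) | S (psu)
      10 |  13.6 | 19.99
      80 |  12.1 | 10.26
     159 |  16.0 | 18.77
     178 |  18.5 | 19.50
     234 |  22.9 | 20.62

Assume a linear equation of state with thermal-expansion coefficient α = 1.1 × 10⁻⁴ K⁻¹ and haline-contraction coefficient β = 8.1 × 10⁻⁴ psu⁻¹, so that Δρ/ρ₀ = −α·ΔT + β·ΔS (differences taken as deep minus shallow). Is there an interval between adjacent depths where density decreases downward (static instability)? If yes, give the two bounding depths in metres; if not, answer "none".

10–80 m

Evaluate Δρ/ρ₀ = −αΔT + βΔS across each adjacent pair:
  10–80 m: −αΔT+βΔS = −(1.1 × 10⁻⁴)(-1.5)+(8.1 × 10⁻⁴)(-9.73) = -7.7 × 10⁻³ → UNSTABLE
  80–159 m: −αΔT+βΔS = −(1.1 × 10⁻⁴)(+3.9)+(8.1 × 10⁻⁴)(+8.51) = 6.5 × 10⁻³ → stable
  159–178 m: −αΔT+βΔS = −(1.1 × 10⁻⁴)(+2.5)+(8.1 × 10⁻⁴)(+0.73) = 3.2 × 10⁻⁴ → stable
  178–234 m: −αΔT+βΔS = −(1.1 × 10⁻⁴)(+4.4)+(8.1 × 10⁻⁴)(+1.12) = 4.2 × 10⁻⁴ → stable
The 10–80 m interval has Δρ < 0: lighter water underlies denser water.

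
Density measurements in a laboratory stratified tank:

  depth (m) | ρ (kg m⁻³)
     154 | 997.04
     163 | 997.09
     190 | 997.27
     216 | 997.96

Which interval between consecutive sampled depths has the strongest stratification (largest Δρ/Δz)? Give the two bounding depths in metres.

Compute the density gradient over each adjacent pair:
  154–163 m: Δρ/Δz = 0.05/9 = 5.6 × 10⁻³ kg m⁻⁴
  163–190 m: Δρ/Δz = 0.18/27 = 6.7 × 10⁻³ kg m⁻⁴
  190–216 m: Δρ/Δz = 0.69/26 = 0.027 kg m⁻⁴
The largest gradient is in the 190–216 m interval — the pycnocline.

190–216 m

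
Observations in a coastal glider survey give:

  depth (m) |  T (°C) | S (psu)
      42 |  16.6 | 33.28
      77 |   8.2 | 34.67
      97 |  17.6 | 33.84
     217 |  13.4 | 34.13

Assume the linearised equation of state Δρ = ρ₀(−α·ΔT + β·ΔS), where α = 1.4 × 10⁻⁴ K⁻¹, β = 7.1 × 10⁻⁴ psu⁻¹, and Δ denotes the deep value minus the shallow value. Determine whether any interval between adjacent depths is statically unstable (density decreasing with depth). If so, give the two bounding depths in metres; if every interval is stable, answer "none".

77–97 m

Evaluate Δρ/ρ₀ = −αΔT + βΔS across each adjacent pair:
  42–77 m: −αΔT+βΔS = −(1.4 × 10⁻⁴)(-8.4)+(7.1 × 10⁻⁴)(+1.39) = 2.2 × 10⁻³ → stable
  77–97 m: −αΔT+βΔS = −(1.4 × 10⁻⁴)(+9.4)+(7.1 × 10⁻⁴)(-0.83) = -1.9 × 10⁻³ → UNSTABLE
  97–217 m: −αΔT+βΔS = −(1.4 × 10⁻⁴)(-4.2)+(7.1 × 10⁻⁴)(+0.29) = 7.9 × 10⁻⁴ → stable
The 77–97 m interval has Δρ < 0: lighter water underlies denser water.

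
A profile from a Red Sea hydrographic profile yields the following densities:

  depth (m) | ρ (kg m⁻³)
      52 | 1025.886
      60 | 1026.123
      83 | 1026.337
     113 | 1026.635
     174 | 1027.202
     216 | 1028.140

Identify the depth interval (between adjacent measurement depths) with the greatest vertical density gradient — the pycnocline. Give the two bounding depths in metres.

Compute the density gradient over each adjacent pair:
  52–60 m: Δρ/Δz = 0.237/8 = 0.030 kg m⁻⁴
  60–83 m: Δρ/Δz = 0.214/23 = 9.3 × 10⁻³ kg m⁻⁴
  83–113 m: Δρ/Δz = 0.298/30 = 9.9 × 10⁻³ kg m⁻⁴
  113–174 m: Δρ/Δz = 0.567/61 = 9.3 × 10⁻³ kg m⁻⁴
  174–216 m: Δρ/Δz = 0.938/42 = 0.022 kg m⁻⁴
The largest gradient is in the 52–60 m interval — the pycnocline.

52–60 m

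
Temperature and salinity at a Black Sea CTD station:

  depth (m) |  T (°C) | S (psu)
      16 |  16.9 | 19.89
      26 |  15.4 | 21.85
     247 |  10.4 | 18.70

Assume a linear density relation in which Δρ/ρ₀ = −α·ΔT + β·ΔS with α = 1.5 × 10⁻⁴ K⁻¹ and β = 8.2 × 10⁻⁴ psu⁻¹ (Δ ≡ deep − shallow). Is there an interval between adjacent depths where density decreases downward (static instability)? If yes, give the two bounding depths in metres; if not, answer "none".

26–247 m

Evaluate Δρ/ρ₀ = −αΔT + βΔS across each adjacent pair:
  16–26 m: −αΔT+βΔS = −(1.5 × 10⁻⁴)(-1.5)+(8.2 × 10⁻⁴)(+1.96) = 1.8 × 10⁻³ → stable
  26–247 m: −αΔT+βΔS = −(1.5 × 10⁻⁴)(-5.0)+(8.2 × 10⁻⁴)(-3.15) = -1.8 × 10⁻³ → UNSTABLE
The 26–247 m interval has Δρ < 0: lighter water underlies denser water.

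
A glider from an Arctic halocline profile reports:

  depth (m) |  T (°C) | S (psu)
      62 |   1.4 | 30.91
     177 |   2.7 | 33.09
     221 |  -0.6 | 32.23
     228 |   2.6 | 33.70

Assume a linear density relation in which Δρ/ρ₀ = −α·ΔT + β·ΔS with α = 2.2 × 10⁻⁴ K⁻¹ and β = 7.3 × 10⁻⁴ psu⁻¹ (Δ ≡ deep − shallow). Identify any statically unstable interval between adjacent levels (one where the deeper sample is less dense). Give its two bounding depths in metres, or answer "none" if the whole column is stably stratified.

Evaluate Δρ/ρ₀ = −αΔT + βΔS across each adjacent pair:
  62–177 m: −αΔT+βΔS = −(2.2 × 10⁻⁴)(+1.3)+(7.3 × 10⁻⁴)(+2.18) = 1.3 × 10⁻³ → stable
  177–221 m: −αΔT+βΔS = −(2.2 × 10⁻⁴)(-3.3)+(7.3 × 10⁻⁴)(-0.86) = 9.8 × 10⁻⁵ → stable
  221–228 m: −αΔT+βΔS = −(2.2 × 10⁻⁴)(+3.2)+(7.3 × 10⁻⁴)(+1.47) = 3.7 × 10⁻⁴ → stable
Every interval has Δρ > 0: the column is stably stratified throughout.

none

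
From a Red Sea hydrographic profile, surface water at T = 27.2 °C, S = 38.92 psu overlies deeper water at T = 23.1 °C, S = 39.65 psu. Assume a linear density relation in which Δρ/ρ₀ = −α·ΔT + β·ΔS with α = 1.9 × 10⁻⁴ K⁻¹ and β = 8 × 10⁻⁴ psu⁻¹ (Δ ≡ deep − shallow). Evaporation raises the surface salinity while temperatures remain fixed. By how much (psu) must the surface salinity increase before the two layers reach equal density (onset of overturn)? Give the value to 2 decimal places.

Neutral buoyancy requires −α(T_deep − T_surf) + β(S_deep − S_surf′) = 0.
S_surf′ = S_deep − (α/β)·ΔT = 39.65 − (1.9 × 10⁻⁴/8 × 10⁻⁴)·(-4.1) = 40.6238 psu.
Increase required: 40.6238 − 38.92 = 1.7038 psu.

1.70 psu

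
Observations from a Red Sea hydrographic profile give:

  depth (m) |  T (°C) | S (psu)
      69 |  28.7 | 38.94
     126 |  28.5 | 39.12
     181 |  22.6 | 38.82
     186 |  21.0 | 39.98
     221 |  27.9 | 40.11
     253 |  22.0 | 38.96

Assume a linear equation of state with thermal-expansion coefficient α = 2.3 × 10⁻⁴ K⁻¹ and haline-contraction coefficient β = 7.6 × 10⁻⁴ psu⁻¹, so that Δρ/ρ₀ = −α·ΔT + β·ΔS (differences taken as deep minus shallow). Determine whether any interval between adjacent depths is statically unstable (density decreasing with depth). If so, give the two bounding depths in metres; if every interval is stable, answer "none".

Evaluate Δρ/ρ₀ = −αΔT + βΔS across each adjacent pair:
  69–126 m: −αΔT+βΔS = −(2.3 × 10⁻⁴)(-0.2)+(7.6 × 10⁻⁴)(+0.18) = 1.8 × 10⁻⁴ → stable
  126–181 m: −αΔT+βΔS = −(2.3 × 10⁻⁴)(-5.9)+(7.6 × 10⁻⁴)(-0.30) = 1.1 × 10⁻³ → stable
  181–186 m: −αΔT+βΔS = −(2.3 × 10⁻⁴)(-1.6)+(7.6 × 10⁻⁴)(+1.16) = 1.2 × 10⁻³ → stable
  186–221 m: −αΔT+βΔS = −(2.3 × 10⁻⁴)(+6.9)+(7.6 × 10⁻⁴)(+0.13) = -1.5 × 10⁻³ → UNSTABLE
  221–253 m: −αΔT+βΔS = −(2.3 × 10⁻⁴)(-5.9)+(7.6 × 10⁻⁴)(-1.15) = 4.8 × 10⁻⁴ → stable
The 186–221 m interval has Δρ < 0: lighter water underlies denser water.

186–221 m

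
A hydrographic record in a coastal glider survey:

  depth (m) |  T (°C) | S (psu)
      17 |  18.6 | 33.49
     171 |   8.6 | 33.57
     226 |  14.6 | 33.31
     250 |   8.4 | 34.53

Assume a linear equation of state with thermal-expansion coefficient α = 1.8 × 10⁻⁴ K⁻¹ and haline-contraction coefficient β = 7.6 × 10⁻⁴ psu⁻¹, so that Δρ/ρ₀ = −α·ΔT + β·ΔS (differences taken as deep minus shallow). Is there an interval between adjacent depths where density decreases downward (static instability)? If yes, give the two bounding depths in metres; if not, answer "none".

171–226 m

Evaluate Δρ/ρ₀ = −αΔT + βΔS across each adjacent pair:
  17–171 m: −αΔT+βΔS = −(1.8 × 10⁻⁴)(-10.0)+(7.6 × 10⁻⁴)(+0.08) = 1.9 × 10⁻³ → stable
  171–226 m: −αΔT+βΔS = −(1.8 × 10⁻⁴)(+6.0)+(7.6 × 10⁻⁴)(-0.26) = -1.3 × 10⁻³ → UNSTABLE
  226–250 m: −αΔT+βΔS = −(1.8 × 10⁻⁴)(-6.2)+(7.6 × 10⁻⁴)(+1.22) = 2.0 × 10⁻³ → stable
The 171–226 m interval has Δρ < 0: lighter water underlies denser water.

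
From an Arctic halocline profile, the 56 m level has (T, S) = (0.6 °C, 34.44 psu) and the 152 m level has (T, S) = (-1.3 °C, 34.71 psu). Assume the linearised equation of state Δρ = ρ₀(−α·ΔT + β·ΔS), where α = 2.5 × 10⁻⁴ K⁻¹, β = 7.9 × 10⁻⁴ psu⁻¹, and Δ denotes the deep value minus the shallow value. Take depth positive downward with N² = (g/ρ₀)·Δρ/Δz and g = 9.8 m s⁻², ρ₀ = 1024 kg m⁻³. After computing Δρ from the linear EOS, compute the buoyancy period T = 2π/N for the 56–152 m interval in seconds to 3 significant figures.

ΔT = -1.9 K, ΔS = +0.27 psu (deep − shallow).
Δρ/ρ₀ = −αΔT + βΔS = 4.75 × 10⁻⁴ + 2.133 × 10⁻⁴ = 6.883 × 10⁻⁴, so Δρ ≈ 0.7048 kg m⁻³.
N² = (g/ρ₀)·Δρ/Δz = g·(Δρ/ρ₀)/Δz = 9.8 × 6.883 × 10⁻⁴ / 96 = 7.0264 × 10⁻⁵ s⁻².
N = √(7.0264 × 10⁻⁵) = 8.3824 × 10⁻³ rad s⁻¹ → T = 2π/N = 749.57 s ≈ 750 s.

750 s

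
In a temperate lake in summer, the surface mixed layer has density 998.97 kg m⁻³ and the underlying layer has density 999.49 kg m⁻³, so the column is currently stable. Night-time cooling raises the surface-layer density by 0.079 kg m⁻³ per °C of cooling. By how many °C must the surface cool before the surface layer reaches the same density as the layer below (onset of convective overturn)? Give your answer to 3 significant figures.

Density deficit of the surface layer: 999.49 − 998.97 = 0.52 kg m⁻³.
Required change = 0.52 / 0.079 = 6.58 °C.

6.58 °C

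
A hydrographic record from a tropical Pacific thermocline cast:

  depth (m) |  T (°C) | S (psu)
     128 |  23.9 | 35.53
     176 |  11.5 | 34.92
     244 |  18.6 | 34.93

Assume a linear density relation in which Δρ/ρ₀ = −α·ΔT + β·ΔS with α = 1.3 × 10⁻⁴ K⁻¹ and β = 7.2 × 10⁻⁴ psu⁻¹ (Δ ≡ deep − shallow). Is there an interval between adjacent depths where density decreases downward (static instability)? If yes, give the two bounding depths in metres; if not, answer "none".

Evaluate Δρ/ρ₀ = −αΔT + βΔS across each adjacent pair:
  128–176 m: −αΔT+βΔS = −(1.3 × 10⁻⁴)(-12.4)+(7.2 × 10⁻⁴)(-0.61) = 1.2 × 10⁻³ → stable
  176–244 m: −αΔT+βΔS = −(1.3 × 10⁻⁴)(+7.1)+(7.2 × 10⁻⁴)(+0.01) = -9.2 × 10⁻⁴ → UNSTABLE
The 176–244 m interval has Δρ < 0: lighter water underlies denser water.

176–244 m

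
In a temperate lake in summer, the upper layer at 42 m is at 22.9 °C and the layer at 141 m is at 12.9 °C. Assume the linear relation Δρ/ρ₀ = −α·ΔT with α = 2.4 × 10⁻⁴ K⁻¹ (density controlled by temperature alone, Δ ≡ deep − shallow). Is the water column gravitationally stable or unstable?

ΔT = 12.9 − 22.9 = -10.0 K, so Δρ/ρ₀ = −αΔT = 2.40 × 10⁻³.
Δρ/ρ₀ > 0, so Δρ > 0: deeper water is denser → statically stable.

stable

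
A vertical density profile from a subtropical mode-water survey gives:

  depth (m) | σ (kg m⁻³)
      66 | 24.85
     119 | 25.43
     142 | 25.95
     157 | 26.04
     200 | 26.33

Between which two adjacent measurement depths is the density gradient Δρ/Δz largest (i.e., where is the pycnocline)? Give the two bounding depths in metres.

119–142 m

Compute the density gradient over each adjacent pair:
  66–119 m: Δρ/Δz = 0.58/53 = 0.011 kg m⁻⁴
  119–142 m: Δρ/Δz = 0.52/23 = 0.023 kg m⁻⁴
  142–157 m: Δρ/Δz = 0.09/15 = 6.0 × 10⁻³ kg m⁻⁴
  157–200 m: Δρ/Δz = 0.29/43 = 6.7 × 10⁻³ kg m⁻⁴
The largest gradient is in the 119–142 m interval — the pycnocline.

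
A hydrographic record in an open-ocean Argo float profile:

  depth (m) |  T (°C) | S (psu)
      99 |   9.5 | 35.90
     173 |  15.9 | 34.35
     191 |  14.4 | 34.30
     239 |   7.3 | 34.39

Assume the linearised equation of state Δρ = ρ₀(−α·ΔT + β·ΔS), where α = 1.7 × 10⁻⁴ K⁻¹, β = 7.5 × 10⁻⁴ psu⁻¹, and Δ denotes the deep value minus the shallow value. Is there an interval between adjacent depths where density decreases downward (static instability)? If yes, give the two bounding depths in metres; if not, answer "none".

Evaluate Δρ/ρ₀ = −αΔT + βΔS across each adjacent pair:
  99–173 m: −αΔT+βΔS = −(1.7 × 10⁻⁴)(+6.4)+(7.5 × 10⁻⁴)(-1.55) = -2.3 × 10⁻³ → UNSTABLE
  173–191 m: −αΔT+βΔS = −(1.7 × 10⁻⁴)(-1.5)+(7.5 × 10⁻⁴)(-0.05) = 2.2 × 10⁻⁴ → stable
  191–239 m: −αΔT+βΔS = −(1.7 × 10⁻⁴)(-7.1)+(7.5 × 10⁻⁴)(+0.09) = 1.3 × 10⁻³ → stable
The 99–173 m interval has Δρ < 0: lighter water underlies denser water.

99–173 m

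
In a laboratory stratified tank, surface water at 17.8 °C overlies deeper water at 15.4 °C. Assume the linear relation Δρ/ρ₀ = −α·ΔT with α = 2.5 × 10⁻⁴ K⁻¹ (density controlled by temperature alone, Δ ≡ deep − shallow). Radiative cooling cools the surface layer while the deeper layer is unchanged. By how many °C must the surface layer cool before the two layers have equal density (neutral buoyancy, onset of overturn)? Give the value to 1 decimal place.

With temperature the only control, equal density requires T_surf′ = T_deep.
T_surf′ = 15.4 °C.
Cooling required: 17.8 − 15.4 = 2.4 °C.

2.4 °C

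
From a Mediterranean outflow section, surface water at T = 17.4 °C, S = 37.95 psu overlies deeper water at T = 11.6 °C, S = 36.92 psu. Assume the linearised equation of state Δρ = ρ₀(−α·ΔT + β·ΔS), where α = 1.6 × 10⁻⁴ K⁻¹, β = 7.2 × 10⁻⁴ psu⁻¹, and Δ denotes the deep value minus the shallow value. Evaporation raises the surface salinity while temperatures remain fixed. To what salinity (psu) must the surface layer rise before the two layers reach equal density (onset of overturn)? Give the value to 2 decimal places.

38.21 psu

Neutral buoyancy requires −α(T_deep − T_surf) + β(S_deep − S_surf′) = 0.
S_surf′ = S_deep − (α/β)·ΔT = 36.92 − (1.6 × 10⁻⁴/7.2 × 10⁻⁴)·(-5.8) = 38.2089 psu.
Increase required: 38.2089 − 37.95 = 0.2589 psu.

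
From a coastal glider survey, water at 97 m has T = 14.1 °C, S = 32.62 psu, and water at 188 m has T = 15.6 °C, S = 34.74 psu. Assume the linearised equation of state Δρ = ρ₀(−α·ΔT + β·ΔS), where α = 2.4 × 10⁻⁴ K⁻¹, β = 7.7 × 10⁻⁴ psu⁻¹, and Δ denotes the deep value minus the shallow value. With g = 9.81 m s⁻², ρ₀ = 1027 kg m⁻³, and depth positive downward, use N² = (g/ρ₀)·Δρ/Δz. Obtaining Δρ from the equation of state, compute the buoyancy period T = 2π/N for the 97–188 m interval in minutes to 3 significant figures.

8.94 min

ΔT = +1.5 K, ΔS = +2.12 psu (deep − shallow).
Δρ/ρ₀ = −αΔT + βΔS = -3.60 × 10⁻⁴ + 1.6324 × 10⁻³ = 1.2724 × 10⁻³, so Δρ ≈ 1.307 kg m⁻³.
N² = (g/ρ₀)·Δρ/Δz = g·(Δρ/ρ₀)/Δz = 9.81 × 1.2724 × 10⁻³ / 91 = 1.3717 × 10⁻⁴ s⁻².
N = √(1.3717 × 10⁻⁴) = 0.011712 rad s⁻¹ → T = 2π/N = 536.47 s = 8.9412 min ≈ 8.94 min.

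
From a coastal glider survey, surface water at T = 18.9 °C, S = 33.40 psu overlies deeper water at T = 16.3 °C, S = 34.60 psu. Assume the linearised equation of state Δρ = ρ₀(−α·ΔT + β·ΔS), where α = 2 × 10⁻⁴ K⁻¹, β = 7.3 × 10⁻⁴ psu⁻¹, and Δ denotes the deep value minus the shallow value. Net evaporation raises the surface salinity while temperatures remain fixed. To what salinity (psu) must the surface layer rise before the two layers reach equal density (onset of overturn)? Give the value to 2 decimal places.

Neutral buoyancy requires −α(T_deep − T_surf) + β(S_deep − S_surf′) = 0.
S_surf′ = S_deep − (α/β)·ΔT = 34.60 − (2 × 10⁻⁴/7.3 × 10⁻⁴)·(-2.6) = 35.3123 psu.
Increase required: 35.3123 − 33.40 = 1.9123 psu.

35.31 psu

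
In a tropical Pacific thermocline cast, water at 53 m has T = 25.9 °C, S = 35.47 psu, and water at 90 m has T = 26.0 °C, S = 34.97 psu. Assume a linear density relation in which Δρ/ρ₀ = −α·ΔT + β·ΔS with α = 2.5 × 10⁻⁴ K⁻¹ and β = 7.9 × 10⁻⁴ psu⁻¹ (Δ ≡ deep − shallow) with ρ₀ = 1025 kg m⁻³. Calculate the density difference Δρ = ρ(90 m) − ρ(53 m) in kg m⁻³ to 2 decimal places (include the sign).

-0.43 kg m⁻³

ΔT = +0.1 K, ΔS = -0.50 psu (deep − shallow).
Δρ/ρ₀ = −(2.5 × 10⁻⁴)(+0.1) + (7.9 × 10⁻⁴)(-0.50) = -4.20 × 10⁻⁴.
Δρ = 1025 × (-4.20 × 10⁻⁴) = -0.43 kg m⁻³.
Negative Δρ: lighter below, statically unstable.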